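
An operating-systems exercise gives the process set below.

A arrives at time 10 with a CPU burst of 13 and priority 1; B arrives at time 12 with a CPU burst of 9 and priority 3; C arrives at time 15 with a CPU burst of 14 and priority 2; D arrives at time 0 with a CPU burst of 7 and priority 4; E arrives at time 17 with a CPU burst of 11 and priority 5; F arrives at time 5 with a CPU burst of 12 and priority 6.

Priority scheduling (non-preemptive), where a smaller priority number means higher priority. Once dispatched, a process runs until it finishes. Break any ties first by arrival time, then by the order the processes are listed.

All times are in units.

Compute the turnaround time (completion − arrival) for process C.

31

Schedule: | D 0-7 | F 7-19 | A 19-32 | C 32-46 | B 46-55 | E 55-66 |
Completion: A=32  B=55  C=46  D=7  E=66  F=19
Turnaround (C−A): A=22  B=43  C=31  D=7  E=49  F=14
Turnaround(C) = completion − arrival = 46 − 15 = 31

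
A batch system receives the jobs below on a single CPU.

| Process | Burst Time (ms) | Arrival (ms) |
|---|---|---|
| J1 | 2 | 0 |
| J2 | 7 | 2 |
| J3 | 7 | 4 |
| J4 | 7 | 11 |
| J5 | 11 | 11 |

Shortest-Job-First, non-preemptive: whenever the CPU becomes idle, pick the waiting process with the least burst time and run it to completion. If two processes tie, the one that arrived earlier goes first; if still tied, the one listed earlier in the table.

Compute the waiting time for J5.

12

Schedule: | J1 0-2 | J2 2-9 | J3 9-16 | J4 16-23 | J5 23-34 |
Completion: J1=2  J2=9  J3=16  J4=23  J5=34
Turnaround (C−A): J1=2  J2=7  J3=12  J4=12  J5=23
Waiting(J5) = turnaround − burst = 23 − 11 = 12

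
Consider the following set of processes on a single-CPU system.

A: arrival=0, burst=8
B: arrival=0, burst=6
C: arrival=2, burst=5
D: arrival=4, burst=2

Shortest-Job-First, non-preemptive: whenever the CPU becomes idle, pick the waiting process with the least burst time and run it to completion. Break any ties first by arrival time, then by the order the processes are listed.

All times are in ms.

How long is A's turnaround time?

21

Gantt: | B 0-6 | D 6-8 | C 8-13 | A 13-21 |
Completion: A=21  B=6  C=13  D=8
Turnaround(A) = completion − arrival = 21 − 0 = 21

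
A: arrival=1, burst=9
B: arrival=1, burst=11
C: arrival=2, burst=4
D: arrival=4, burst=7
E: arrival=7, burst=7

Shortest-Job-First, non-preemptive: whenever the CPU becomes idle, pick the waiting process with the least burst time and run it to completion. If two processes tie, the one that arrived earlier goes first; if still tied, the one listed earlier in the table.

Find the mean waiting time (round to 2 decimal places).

11.80

Timeline: | idle 0-1 | A 1-10 | C 10-14 | D 14-21 | E 21-28 | B 28-39 |
Completion: A=10  B=39  C=14  D=21  E=28
Turnaround (C−A): A=9  B=38  C=12  D=17  E=21
Waiting times: A=0, B=27, C=8, D=10, E=14
Average waiting = (0+27+8+10+14) / 5 = 59/5 = 11.80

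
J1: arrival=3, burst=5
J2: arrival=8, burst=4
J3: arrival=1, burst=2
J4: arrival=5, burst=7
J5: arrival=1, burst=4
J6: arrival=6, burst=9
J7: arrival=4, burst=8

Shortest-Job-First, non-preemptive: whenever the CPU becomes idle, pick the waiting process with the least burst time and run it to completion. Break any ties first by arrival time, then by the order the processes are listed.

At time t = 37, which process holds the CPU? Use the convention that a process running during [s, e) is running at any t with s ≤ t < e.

J6

Gantt: | idle 0-1 | J3 1-3 | J5 3-7 | J1 7-12 | J2 12-16 | J4 16-23 | J7 23-31 | J6 31-40 |
Completion: J1=12  J2=16  J3=3  J4=23  J5=7  J6=40  J7=31
Turnaround (C−A): J1=9  J2=8  J3=2  J4=18  J5=6  J6=34  J7=27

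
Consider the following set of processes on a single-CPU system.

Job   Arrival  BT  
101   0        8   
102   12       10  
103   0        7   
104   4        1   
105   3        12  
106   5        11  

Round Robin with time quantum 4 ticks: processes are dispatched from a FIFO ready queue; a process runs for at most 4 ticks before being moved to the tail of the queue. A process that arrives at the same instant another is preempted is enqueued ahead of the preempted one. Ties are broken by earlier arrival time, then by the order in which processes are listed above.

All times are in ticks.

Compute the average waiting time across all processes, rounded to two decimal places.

Schedule: | 101 0-4 | 103 4-8 | 105 8-12 | 104 12-13 | 101 13-17 | 106 17-21 | 103 21-24 | 102 24-28 | 105 28-32 | 106 32-36 | 102 36-40 | 105 40-44 | 106 44-47 | 102 47-49 |
Completion: 101=17  102=49  103=24  104=13  105=44  106=47
Turnaround (C−A): 101=17  102=37  103=24  104=9  105=41  106=42
Waiting times: 101=9, 102=27, 103=17, 104=8, 105=29, 106=31
Average waiting = (9+27+17+8+29+31) / 6 = 121/6 = 20.17

20.17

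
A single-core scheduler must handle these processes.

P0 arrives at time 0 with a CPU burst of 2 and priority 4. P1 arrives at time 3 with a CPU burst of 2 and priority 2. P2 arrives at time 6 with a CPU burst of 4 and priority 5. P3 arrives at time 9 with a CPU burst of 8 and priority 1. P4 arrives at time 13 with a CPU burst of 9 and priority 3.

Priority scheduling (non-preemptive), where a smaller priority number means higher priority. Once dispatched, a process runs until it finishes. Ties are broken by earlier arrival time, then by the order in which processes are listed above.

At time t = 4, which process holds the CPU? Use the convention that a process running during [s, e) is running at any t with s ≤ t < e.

Gantt: | P0 0-2 | idle 2-3 | P1 3-5 | idle 5-6 | P2 6-10 | P3 10-18 | P4 18-27 |
Completion: P0=2  P1=5  P2=10  P3=18  P4=27

P1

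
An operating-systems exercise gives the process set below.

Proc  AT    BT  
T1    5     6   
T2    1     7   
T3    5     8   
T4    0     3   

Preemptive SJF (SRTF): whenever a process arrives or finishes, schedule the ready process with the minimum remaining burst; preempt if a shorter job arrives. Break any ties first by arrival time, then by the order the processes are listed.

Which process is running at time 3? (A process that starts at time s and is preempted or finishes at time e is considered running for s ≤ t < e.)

T2

Timeline: | T4 0-3 | T2 3-10 | T1 10-16 | T3 16-24 |
Completion: T1=16  T2=10  T3=24  T4=3
Turnaround (C−A): T1=11  T2=9  T3=19  T4=3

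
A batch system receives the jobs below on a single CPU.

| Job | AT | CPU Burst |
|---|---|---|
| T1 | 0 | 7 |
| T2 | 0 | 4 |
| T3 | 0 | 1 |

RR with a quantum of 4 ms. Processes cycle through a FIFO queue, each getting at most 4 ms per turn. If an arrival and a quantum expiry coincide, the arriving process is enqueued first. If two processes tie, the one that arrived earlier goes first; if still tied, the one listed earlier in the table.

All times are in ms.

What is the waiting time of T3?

Schedule: | T1 0-4 | T2 4-8 | T3 8-9 | T1 9-12 |
Completion: T1=12  T2=8  T3=9
Waiting(T3) = turnaround − burst = 9 − 1 = 8

8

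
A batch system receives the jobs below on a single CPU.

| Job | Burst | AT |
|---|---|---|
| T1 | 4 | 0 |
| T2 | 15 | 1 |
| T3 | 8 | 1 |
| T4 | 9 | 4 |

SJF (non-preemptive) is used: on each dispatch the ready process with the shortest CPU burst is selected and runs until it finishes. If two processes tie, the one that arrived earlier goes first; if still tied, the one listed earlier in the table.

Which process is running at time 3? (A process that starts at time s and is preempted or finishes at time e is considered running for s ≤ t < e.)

Timeline: | T1 0-4 | T3 4-12 | T4 12-21 | T2 21-36 |
Completion: T1=4  T2=36  T3=12  T4=21
Turnaround (C−A): T1=4  T2=35  T3=11  T4=17

T1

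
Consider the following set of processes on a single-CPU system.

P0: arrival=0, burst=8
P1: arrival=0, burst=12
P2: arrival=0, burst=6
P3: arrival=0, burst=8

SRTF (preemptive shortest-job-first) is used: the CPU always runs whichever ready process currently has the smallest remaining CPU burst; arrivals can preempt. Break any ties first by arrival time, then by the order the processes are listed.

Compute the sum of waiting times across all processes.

Timeline: | P2 0-6 | P0 6-14 | P3 14-22 | P1 22-34 |
Completion: P0=14  P1=34  P2=6  P3=22
Waiting = turnaround − burst: P0=6, P1=22, P2=0, P3=14
Total waiting = 6 + 22 + 0 + 14 = 42

42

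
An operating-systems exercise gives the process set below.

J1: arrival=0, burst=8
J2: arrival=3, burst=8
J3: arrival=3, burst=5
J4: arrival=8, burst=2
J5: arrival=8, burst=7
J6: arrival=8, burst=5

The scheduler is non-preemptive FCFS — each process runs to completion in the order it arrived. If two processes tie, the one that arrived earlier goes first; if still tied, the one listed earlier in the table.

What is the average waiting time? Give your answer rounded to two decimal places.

Gantt: | J1 0-8 | J2 8-16 | J3 16-21 | J4 21-23 | J5 23-30 | J6 30-35 |
Completion: J1=8  J2=16  J3=21  J4=23  J5=30  J6=35
Waiting times: J1=0, J2=5, J3=13, J4=13, J5=15, J6=22
Average waiting = (0+5+13+13+15+22) / 6 = 68/6 = 11.33

11.33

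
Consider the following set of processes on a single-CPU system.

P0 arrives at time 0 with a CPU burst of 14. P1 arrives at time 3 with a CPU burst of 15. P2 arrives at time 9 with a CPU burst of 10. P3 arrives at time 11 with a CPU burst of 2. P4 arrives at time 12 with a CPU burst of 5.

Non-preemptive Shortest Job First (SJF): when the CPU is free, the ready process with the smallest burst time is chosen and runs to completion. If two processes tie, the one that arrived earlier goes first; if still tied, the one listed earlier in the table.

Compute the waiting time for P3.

Schedule: | P0 0-14 | P3 14-16 | P4 16-21 | P2 21-31 | P1 31-46 |
Completion: P0=14  P1=46  P2=31  P3=16  P4=21
Turnaround (C−A): P0=14  P1=43  P2=22  P3=5  P4=9
Waiting(P3) = turnaround − burst = 5 − 2 = 3

3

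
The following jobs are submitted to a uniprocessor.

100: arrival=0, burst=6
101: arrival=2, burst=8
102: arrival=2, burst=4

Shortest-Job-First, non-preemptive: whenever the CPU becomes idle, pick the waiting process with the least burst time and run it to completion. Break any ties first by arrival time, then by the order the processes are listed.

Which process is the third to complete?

Timeline: | 100 0-6 | 102 6-10 | 101 10-18 |
Completion: 100=6  101=18  102=10
Turnaround (C−A): 100=6  101=16  102=8
Finish order: 100 → 102 → 101

101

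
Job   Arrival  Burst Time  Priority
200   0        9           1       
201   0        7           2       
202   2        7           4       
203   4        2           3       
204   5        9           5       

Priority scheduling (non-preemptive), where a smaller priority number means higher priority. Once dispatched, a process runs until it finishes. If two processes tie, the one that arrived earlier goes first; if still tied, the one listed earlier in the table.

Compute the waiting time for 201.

9

Timeline: | 200 0-9 | 201 9-16 | 203 16-18 | 202 18-25 | 204 25-34 |
Completion: 200=9  201=16  202=25  203=18  204=34
Turnaround (C−A): 200=9  201=16  202=23  203=14  204=29
Waiting(201) = turnaround − burst = 16 − 7 = 9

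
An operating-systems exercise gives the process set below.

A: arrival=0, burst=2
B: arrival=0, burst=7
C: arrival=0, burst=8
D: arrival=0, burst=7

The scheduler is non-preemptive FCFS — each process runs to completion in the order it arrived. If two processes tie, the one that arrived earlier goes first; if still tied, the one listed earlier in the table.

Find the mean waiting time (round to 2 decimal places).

7.00

Gantt: | A 0-2 | B 2-9 | C 9-17 | D 17-24 |
Completion: A=2  B=9  C=17  D=24
Turnaround (C−A): A=2  B=9  C=17  D=24
Waiting times: A=0, B=2, C=9, D=17
Average waiting = (0+2+9+17) / 4 = 28/4 = 7.00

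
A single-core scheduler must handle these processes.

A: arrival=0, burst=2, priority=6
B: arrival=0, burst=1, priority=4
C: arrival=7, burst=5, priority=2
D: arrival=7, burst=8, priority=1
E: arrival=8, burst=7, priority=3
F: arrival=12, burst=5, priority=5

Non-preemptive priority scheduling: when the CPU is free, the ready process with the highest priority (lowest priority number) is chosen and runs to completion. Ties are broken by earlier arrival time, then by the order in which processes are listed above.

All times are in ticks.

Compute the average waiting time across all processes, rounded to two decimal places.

Gantt: | B 0-1 | A 1-3 | idle 3-7 | D 7-15 | C 15-20 | E 20-27 | F 27-32 |
Completion: A=3  B=1  C=20  D=15  E=27  F=32
Turnaround (C−A): A=3  B=1  C=13  D=8  E=19  F=20
Waiting times: A=1, B=0, C=8, D=0, E=12, F=15
Average waiting = (1+0+8+0+12+15) / 6 = 36/6 = 6.00

6.00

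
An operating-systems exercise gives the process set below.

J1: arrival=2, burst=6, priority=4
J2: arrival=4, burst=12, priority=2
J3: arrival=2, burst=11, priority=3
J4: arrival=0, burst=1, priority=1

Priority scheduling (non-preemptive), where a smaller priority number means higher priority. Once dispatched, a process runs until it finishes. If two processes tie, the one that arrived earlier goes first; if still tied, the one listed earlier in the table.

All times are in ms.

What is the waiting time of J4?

0

Gantt: | J4 0-1 | idle 1-2 | J3 2-13 | J2 13-25 | J1 25-31 |
Completion: J1=31  J2=25  J3=13  J4=1
Waiting(J4) = turnaround − burst = 1 − 1 = 0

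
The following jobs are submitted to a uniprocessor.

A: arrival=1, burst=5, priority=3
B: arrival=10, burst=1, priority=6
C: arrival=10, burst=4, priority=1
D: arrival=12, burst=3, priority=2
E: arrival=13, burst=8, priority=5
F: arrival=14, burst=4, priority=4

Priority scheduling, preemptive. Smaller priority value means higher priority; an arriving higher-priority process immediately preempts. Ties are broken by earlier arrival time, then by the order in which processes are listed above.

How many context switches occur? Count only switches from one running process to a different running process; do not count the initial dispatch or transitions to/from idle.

4

Gantt: | idle 0-1 | A 1-6 | idle 6-10 | C 10-14 | D 14-17 | F 17-21 | E 21-29 | B 29-30 |
Completion: A=6  B=30  C=14  D=17  E=29  F=21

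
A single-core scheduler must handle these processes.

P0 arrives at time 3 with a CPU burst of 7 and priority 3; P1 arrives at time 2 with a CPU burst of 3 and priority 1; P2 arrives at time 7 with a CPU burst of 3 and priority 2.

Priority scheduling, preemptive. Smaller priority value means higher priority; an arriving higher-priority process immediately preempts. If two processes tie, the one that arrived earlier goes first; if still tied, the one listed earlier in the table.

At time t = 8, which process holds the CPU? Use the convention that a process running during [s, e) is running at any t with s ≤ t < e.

Schedule: | idle 0-2 | P1 2-5 | P0 5-7 | P2 7-10 | P0 10-15 |
Completion: P0=15  P1=5  P2=10
Turnaround (C−A): P0=12  P1=3  P2=3

P2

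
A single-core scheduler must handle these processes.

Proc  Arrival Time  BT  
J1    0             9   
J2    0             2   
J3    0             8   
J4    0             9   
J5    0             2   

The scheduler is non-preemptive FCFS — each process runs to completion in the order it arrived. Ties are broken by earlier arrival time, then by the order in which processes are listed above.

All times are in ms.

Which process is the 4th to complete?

Gantt: | J1 0-9 | J2 9-11 | J3 11-19 | J4 19-28 | J5 28-30 |
Completion: J1=9  J2=11  J3=19  J4=28  J5=30
Turnaround (C−A): J1=9  J2=11  J3=19  J4=28  J5=30
Finish order: J1 → J2 → J3 → J4 → J5

J4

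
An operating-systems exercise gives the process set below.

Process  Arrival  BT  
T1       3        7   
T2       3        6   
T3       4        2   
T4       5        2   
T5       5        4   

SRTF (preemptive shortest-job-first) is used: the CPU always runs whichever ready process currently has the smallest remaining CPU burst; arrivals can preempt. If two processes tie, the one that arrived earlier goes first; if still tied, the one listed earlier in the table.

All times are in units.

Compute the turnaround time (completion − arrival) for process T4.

Timeline: | idle 0-3 | T2 3-4 | T3 4-6 | T4 6-8 | T5 8-12 | T2 12-17 | T1 17-24 |
Completion: T1=24  T2=17  T3=6  T4=8  T5=12
Turnaround (C−A): T1=21  T2=14  T3=2  T4=3  T5=7
Turnaround(T4) = completion − arrival = 8 − 5 = 3

3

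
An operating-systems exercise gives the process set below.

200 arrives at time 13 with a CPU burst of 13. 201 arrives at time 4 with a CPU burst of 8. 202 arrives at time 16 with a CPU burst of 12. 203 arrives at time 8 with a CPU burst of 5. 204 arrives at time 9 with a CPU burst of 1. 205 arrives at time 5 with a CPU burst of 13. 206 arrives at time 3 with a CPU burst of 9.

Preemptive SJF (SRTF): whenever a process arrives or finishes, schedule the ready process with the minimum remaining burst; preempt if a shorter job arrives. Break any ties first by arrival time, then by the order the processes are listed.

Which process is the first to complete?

Gantt: | idle 0-3 | 206 3-9 | 204 9-10 | 206 10-13 | 203 13-18 | 201 18-26 | 202 26-38 | 205 38-51 | 200 51-64 |
Completion: 200=64  201=26  202=38  203=18  204=10  205=51  206=13
Turnaround (C−A): 200=51  201=22  202=22  203=10  204=1  205=46  206=10
Finish order: 204 → 206 → 203 → 201 → 202 → 205 → 200

204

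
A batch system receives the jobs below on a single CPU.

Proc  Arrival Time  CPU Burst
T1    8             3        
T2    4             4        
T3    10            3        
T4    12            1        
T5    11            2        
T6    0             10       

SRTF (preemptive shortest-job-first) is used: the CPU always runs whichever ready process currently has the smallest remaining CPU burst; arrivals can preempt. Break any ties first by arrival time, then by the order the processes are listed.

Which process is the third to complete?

T5

Schedule: | T6 0-4 | T2 4-8 | T1 8-11 | T5 11-13 | T4 13-14 | T3 14-17 | T6 17-23 |
Completion: T1=11  T2=8  T3=17  T4=14  T5=13  T6=23
Finish order: T2 → T1 → T5 → T4 → T3 → T6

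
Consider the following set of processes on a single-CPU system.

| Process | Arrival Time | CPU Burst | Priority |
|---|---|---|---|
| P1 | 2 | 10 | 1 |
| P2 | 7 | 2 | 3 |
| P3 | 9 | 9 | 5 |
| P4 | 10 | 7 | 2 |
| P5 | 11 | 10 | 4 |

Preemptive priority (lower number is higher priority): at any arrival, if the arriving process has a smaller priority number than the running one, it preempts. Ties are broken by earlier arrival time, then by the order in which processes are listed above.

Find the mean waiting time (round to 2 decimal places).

9.20

Schedule: | idle 0-2 | P1 2-12 | P4 12-19 | P2 19-21 | P5 21-31 | P3 31-40 |
Completion: P1=12  P2=21  P3=40  P4=19  P5=31
Turnaround (C−A): P1=10  P2=14  P3=31  P4=9  P5=20
Waiting times: P1=0, P2=12, P3=22, P4=2, P5=10
Average waiting = (0+12+22+2+10) / 5 = 46/5 = 9.20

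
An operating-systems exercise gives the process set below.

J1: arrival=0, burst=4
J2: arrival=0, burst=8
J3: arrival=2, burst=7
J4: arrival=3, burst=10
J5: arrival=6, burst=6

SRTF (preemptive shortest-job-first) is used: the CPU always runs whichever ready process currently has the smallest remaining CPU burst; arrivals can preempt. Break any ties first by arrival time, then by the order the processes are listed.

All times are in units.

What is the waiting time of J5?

5

Schedule: | J1 0-4 | J3 4-11 | J5 11-17 | J2 17-25 | J4 25-35 |
Completion: J1=4  J2=25  J3=11  J4=35  J5=17
Turnaround (C−A): J1=4  J2=25  J3=9  J4=32  J5=11
Waiting(J5) = turnaround − burst = 11 − 6 = 5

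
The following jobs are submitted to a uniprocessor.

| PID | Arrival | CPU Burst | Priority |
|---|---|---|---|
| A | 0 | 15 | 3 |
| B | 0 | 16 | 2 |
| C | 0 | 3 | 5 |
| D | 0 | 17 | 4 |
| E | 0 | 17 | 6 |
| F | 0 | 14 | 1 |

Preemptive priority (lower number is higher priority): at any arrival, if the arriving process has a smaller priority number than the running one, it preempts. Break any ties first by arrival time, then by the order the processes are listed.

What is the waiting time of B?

Schedule: | F 0-14 | B 14-30 | A 30-45 | D 45-62 | C 62-65 | E 65-82 |
Completion: A=45  B=30  C=65  D=62  E=82  F=14
Waiting(B) = turnaround − burst = 30 − 16 = 14

14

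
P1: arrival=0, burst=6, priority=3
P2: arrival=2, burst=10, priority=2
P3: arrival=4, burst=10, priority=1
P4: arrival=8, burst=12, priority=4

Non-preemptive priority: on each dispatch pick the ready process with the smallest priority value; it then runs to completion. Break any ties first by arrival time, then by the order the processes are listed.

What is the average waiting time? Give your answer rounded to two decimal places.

8.50

Timeline: | P1 0-6 | P3 6-16 | P2 16-26 | P4 26-38 |
Completion: P1=6  P2=26  P3=16  P4=38
Waiting times: P1=0, P2=14, P3=2, P4=18
Average waiting = (0+14+2+18) / 4 = 34/4 = 8.50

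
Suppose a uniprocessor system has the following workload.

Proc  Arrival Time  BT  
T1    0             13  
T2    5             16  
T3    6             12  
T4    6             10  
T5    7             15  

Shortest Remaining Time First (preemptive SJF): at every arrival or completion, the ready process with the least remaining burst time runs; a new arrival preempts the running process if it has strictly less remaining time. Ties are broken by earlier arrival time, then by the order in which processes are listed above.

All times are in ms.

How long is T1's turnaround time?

Schedule: | T1 0-13 | T4 13-23 | T3 23-35 | T5 35-50 | T2 50-66 |
Completion: T1=13  T2=66  T3=35  T4=23  T5=50
Turnaround (C−A): T1=13  T2=61  T3=29  T4=17  T5=43
Turnaround(T1) = completion − arrival = 13 − 0 = 13

13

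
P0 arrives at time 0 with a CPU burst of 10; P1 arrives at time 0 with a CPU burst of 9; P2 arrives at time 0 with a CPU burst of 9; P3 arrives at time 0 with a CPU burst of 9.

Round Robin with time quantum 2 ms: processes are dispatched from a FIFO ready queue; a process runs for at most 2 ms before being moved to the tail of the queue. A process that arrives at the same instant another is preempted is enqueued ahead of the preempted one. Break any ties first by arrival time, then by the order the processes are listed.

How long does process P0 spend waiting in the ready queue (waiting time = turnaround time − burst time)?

Schedule: | P0 0-2 | P1 2-4 | P2 4-6 | P3 6-8 | P0 8-10 | P1 10-12 | P2 12-14 | P3 14-16 | P0 16-18 | P1 18-20 | P2 20-22 | P3 22-24 | P0 24-26 | P1 26-28 | P2 28-30 | P3 30-32 | P0 32-34 | P1 34-35 | P2 35-36 | P3 36-37 |
Completion: P0=34  P1=35  P2=36  P3=37
Turnaround (C−A): P0=34  P1=35  P2=36  P3=37
Waiting(P0) = turnaround − burst = 34 − 10 = 24

24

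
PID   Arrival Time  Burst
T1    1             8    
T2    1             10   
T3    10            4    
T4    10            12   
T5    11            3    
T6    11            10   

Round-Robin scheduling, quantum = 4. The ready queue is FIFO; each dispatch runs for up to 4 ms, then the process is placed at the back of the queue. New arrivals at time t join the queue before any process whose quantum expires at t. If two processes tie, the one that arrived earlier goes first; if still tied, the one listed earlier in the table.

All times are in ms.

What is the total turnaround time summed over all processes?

Timeline: | idle 0-1 | T1 1-5 | T2 5-9 | T1 9-13 | T2 13-17 | T3 17-21 | T4 21-25 | T5 25-28 | T6 28-32 | T2 32-34 | T4 34-38 | T6 38-42 | T4 42-46 | T6 46-48 |
Completion: T1=13  T2=34  T3=21  T4=46  T5=28  T6=48
Turnaround (C−A): T1=12  T2=33  T3=11  T4=36  T5=17  T6=37
Turnaround = completion − arrival: T1=12, T2=33, T3=11, T4=36, T5=17, T6=37
Total turnaround = 12 + 33 + 11 + 36 + 17 + 37 = 146

146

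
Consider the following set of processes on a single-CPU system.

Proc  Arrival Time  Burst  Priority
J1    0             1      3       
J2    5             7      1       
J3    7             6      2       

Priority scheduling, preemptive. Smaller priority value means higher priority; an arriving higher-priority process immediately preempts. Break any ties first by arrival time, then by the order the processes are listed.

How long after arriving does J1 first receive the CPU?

0

Gantt: | J1 0-1 | idle 1-5 | J2 5-12 | J3 12-18 |
Completion: J1=1  J2=12  J3=18
Turnaround (C−A): J1=1  J2=7  J3=11
Response(J1) = first start − arrival = 0 − 0 = 0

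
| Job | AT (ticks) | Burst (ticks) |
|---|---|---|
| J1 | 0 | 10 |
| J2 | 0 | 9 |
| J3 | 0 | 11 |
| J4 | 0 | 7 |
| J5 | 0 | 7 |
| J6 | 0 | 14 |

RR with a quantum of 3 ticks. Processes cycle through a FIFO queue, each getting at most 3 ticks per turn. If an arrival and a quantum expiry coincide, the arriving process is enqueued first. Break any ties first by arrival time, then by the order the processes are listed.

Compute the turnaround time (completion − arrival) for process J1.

Gantt: | J1 0-3 | J2 3-6 | J3 6-9 | J4 9-12 | J5 12-15 | J6 15-18 | J1 18-21 | J2 21-24 | J3 24-27 | J4 27-30 | J5 30-33 | J6 33-36 | J1 36-39 | J2 39-42 | J3 42-45 | J4 45-46 | J5 46-47 | J6 47-50 | J1 50-51 | J3 51-53 | J6 53-58 |
Completion: J1=51  J2=42  J3=53  J4=46  J5=47  J6=58
Turnaround (C−A): J1=51  J2=42  J3=53  J4=46  J5=47  J6=58
Turnaround(J1) = completion − arrival = 51 − 0 = 51

51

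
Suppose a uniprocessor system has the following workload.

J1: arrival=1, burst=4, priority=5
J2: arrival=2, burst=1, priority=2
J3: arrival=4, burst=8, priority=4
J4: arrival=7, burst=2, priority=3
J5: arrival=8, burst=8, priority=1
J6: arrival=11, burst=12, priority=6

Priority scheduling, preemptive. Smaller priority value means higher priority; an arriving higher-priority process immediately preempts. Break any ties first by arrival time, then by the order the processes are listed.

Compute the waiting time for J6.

13

Schedule: | idle 0-1 | J1 1-2 | J2 2-3 | J1 3-4 | J3 4-7 | J4 7-8 | J5 8-16 | J4 16-17 | J3 17-22 | J1 22-24 | J6 24-36 |
Completion: J1=24  J2=3  J3=22  J4=17  J5=16  J6=36
Waiting(J6) = turnaround − burst = 25 − 12 = 13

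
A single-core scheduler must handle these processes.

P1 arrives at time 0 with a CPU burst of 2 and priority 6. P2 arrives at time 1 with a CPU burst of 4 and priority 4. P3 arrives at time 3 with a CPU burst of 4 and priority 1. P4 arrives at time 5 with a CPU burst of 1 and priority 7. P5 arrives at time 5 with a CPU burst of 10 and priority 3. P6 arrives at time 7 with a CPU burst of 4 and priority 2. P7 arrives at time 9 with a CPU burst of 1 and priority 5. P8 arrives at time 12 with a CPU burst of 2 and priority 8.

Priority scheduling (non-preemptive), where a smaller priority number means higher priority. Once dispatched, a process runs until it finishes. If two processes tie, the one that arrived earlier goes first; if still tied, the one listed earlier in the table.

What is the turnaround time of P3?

7

Schedule: | P1 0-2 | P2 2-6 | P3 6-10 | P6 10-14 | P5 14-24 | P7 24-25 | P4 25-26 | P8 26-28 |
Completion: P1=2  P2=6  P3=10  P4=26  P5=24  P6=14  P7=25  P8=28
Turnaround(P3) = completion − arrival = 10 − 3 = 7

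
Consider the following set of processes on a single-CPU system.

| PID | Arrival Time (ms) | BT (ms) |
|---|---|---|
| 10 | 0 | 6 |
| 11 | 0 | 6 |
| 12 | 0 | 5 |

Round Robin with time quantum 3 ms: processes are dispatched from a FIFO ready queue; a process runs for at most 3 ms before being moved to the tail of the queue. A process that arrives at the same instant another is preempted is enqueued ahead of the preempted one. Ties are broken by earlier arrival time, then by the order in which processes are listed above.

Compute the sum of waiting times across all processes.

Timeline: | 10 0-3 | 11 3-6 | 12 6-9 | 10 9-12 | 11 12-15 | 12 15-17 |
Completion: 10=12  11=15  12=17
Turnaround (C−A): 10=12  11=15  12=17
Waiting = turnaround − burst: 10=6, 11=9, 12=12
Total waiting = 6 + 9 + 12 = 27

27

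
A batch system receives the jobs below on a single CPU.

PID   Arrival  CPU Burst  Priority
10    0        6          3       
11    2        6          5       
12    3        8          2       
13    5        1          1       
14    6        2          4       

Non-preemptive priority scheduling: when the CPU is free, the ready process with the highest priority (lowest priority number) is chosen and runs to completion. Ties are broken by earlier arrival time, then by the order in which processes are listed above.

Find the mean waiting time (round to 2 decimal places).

Timeline: | 10 0-6 | 13 6-7 | 12 7-15 | 14 15-17 | 11 17-23 |
Completion: 10=6  11=23  12=15  13=7  14=17
Turnaround (C−A): 10=6  11=21  12=12  13=2  14=11
Waiting times: 10=0, 11=15, 12=4, 13=1, 14=9
Average waiting = (0+15+4+1+9) / 5 = 29/5 = 5.80

5.80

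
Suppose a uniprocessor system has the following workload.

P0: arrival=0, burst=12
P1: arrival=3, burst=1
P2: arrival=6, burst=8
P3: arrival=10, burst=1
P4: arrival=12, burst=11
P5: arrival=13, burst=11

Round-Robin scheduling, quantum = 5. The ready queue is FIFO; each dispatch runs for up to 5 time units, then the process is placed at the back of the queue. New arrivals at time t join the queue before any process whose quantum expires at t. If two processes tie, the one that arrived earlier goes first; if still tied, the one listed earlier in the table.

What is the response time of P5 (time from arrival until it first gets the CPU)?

Schedule: | P0 0-5 | P1 5-6 | P0 6-11 | P2 11-16 | P3 16-17 | P0 17-19 | P4 19-24 | P5 24-29 | P2 29-32 | P4 32-37 | P5 37-42 | P4 42-43 | P5 43-44 |
Completion: P0=19  P1=6  P2=32  P3=17  P4=43  P5=44
Turnaround (C−A): P0=19  P1=3  P2=26  P3=7  P4=31  P5=31
Response(P5) = first start − arrival = 24 − 13 = 11

11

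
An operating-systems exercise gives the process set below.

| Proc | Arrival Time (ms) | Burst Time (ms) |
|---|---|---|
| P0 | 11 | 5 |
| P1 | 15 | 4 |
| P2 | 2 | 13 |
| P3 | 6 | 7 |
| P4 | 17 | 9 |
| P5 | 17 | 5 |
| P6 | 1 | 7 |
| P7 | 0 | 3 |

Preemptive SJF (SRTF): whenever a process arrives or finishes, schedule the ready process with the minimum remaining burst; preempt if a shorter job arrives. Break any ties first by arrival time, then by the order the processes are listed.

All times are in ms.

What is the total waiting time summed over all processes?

Schedule: | P7 0-3 | P6 3-10 | P3 10-11 | P0 11-16 | P1 16-20 | P5 20-25 | P3 25-31 | P4 31-40 | P2 40-53 |
Completion: P0=16  P1=20  P2=53  P3=31  P4=40  P5=25  P6=10  P7=3
Turnaround (C−A): P0=5  P1=5  P2=51  P3=25  P4=23  P5=8  P6=9  P7=3
Waiting = turnaround − burst: P0=0, P1=1, P2=38, P3=18, P4=14, P5=3, P6=2, P7=0
Total waiting = 0 + 1 + 38 + 18 + 14 + 3 + 2 + 0 = 76

76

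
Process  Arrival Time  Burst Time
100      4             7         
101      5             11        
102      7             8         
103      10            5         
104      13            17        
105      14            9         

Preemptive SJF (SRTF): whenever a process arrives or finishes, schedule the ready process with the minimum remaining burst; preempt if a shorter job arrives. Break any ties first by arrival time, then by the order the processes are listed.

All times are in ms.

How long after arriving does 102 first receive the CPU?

Schedule: | idle 0-4 | 100 4-11 | 103 11-16 | 102 16-24 | 105 24-33 | 101 33-44 | 104 44-61 |
Completion: 100=11  101=44  102=24  103=16  104=61  105=33
Turnaround (C−A): 100=7  101=39  102=17  103=6  104=48  105=19
Response(102) = first start − arrival = 16 − 7 = 9

9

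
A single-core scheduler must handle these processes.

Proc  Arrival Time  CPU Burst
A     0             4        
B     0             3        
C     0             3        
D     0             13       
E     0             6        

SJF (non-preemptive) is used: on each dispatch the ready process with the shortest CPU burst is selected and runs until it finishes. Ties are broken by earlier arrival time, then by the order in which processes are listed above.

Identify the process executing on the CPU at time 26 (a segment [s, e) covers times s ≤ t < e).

D

Timeline: | B 0-3 | C 3-6 | A 6-10 | E 10-16 | D 16-29 |
Completion: A=10  B=3  C=6  D=29  E=16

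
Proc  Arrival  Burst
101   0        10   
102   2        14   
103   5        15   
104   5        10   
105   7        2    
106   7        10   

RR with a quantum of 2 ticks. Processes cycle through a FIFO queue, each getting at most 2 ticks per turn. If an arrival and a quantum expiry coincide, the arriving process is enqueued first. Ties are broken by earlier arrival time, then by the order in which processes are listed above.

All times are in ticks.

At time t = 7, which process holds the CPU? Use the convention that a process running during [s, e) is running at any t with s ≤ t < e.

Timeline: | 101 0-2 | 102 2-4 | 101 4-6 | 102 6-8 | 103 8-10 | 104 10-12 | 101 12-14 | 105 14-16 | 106 16-18 | 102 18-20 | 103 20-22 | 104 22-24 | 101 24-26 | 106 26-28 | 102 28-30 | 103 30-32 | 104 32-34 | 101 34-36 | 106 36-38 | 102 38-40 | 103 40-42 | 104 42-44 | 106 44-46 | 102 46-48 | 103 48-50 | 104 50-52 | 106 52-54 | 102 54-56 | 103 56-61 |
Completion: 101=36  102=56  103=61  104=52  105=16  106=54
Turnaround (C−A): 101=36  102=54  103=56  104=47  105=9  106=47

102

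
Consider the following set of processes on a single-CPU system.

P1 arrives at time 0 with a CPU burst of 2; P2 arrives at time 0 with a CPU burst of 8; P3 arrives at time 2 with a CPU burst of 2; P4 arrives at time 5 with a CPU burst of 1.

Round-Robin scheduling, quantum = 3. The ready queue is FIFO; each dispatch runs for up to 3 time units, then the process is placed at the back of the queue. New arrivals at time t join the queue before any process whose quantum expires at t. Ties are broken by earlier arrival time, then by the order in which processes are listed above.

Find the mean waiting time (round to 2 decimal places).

2.50

Schedule: | P1 0-2 | P2 2-5 | P3 5-7 | P4 7-8 | P2 8-13 |
Completion: P1=2  P2=13  P3=7  P4=8
Turnaround (C−A): P1=2  P2=13  P3=5  P4=3
Waiting times: P1=0, P2=5, P3=3, P4=2
Average waiting = (0+5+3+2) / 4 = 10/4 = 2.50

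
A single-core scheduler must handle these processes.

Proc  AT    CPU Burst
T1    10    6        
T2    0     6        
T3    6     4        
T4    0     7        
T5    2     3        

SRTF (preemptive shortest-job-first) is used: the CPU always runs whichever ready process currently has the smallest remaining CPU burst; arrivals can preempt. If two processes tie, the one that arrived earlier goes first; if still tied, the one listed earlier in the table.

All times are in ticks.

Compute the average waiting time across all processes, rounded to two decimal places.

Schedule: | T2 0-2 | T5 2-5 | T2 5-9 | T3 9-13 | T1 13-19 | T4 19-26 |
Completion: T1=19  T2=9  T3=13  T4=26  T5=5
Waiting times: T1=3, T2=3, T3=3, T4=19, T5=0
Average waiting = (3+3+3+19+0) / 5 = 28/5 = 5.60

5.60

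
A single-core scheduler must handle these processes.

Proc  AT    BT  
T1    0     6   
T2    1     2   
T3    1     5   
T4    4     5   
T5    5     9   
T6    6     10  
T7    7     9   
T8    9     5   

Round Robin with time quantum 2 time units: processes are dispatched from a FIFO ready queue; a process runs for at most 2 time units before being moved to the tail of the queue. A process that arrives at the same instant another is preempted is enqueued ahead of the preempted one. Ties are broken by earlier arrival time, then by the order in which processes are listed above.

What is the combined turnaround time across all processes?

244

Gantt: | T1 0-2 | T2 2-4 | T3 4-6 | T1 6-8 | T4 8-10 | T5 10-12 | T6 12-14 | T3 14-16 | T7 16-18 | T1 18-20 | T8 20-22 | T4 22-24 | T5 24-26 | T6 26-28 | T3 28-29 | T7 29-31 | T8 31-33 | T4 33-34 | T5 34-36 | T6 36-38 | T7 38-40 | T8 40-41 | T5 41-43 | T6 43-45 | T7 45-47 | T5 47-48 | T6 48-50 | T7 50-51 |
Completion: T1=20  T2=4  T3=29  T4=34  T5=48  T6=50  T7=51  T8=41
Turnaround = completion − arrival: T1=20, T2=3, T3=28, T4=30, T5=43, T6=44, T7=44, T8=32
Total turnaround = 20 + 3 + 28 + 30 + 43 + 44 + 44 + 32 = 244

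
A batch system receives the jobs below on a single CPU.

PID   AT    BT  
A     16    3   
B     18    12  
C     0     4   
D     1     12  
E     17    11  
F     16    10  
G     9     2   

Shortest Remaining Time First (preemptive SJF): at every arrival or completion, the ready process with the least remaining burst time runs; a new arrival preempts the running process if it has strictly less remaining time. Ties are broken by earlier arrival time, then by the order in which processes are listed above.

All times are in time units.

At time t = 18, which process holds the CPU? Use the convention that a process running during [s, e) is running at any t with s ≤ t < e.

A

Timeline: | C 0-4 | D 4-9 | G 9-11 | D 11-18 | A 18-21 | F 21-31 | E 31-42 | B 42-54 |
Completion: A=21  B=54  C=4  D=18  E=42  F=31  G=11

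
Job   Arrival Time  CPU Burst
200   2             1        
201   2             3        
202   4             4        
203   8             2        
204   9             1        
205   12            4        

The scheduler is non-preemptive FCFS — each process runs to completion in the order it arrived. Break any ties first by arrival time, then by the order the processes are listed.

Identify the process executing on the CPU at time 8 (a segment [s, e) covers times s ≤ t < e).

202

Gantt: | idle 0-2 | 200 2-3 | 201 3-6 | 202 6-10 | 203 10-12 | 204 12-13 | 205 13-17 |
Completion: 200=3  201=6  202=10  203=12  204=13  205=17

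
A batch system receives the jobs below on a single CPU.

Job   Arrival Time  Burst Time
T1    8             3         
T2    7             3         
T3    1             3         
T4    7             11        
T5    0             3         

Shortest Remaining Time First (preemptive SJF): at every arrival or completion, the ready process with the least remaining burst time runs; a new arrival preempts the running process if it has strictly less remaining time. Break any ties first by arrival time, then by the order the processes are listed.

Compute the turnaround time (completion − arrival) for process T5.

3

Timeline: | T5 0-3 | T3 3-6 | idle 6-7 | T2 7-10 | T1 10-13 | T4 13-24 |
Completion: T1=13  T2=10  T3=6  T4=24  T5=3
Turnaround (C−A): T1=5  T2=3  T3=5  T4=17  T5=3
Turnaround(T5) = completion − arrival = 3 − 0 = 3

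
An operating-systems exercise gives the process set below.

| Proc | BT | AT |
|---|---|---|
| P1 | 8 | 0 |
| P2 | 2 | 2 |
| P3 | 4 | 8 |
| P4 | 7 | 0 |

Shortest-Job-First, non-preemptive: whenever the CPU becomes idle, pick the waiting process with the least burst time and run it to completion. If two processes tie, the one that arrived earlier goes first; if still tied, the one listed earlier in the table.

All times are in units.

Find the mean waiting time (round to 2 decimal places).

Gantt: | P4 0-7 | P2 7-9 | P3 9-13 | P1 13-21 |
Completion: P1=21  P2=9  P3=13  P4=7
Waiting times: P1=13, P2=5, P3=1, P4=0
Average waiting = (13+5+1+0) / 4 = 19/4 = 4.75

4.75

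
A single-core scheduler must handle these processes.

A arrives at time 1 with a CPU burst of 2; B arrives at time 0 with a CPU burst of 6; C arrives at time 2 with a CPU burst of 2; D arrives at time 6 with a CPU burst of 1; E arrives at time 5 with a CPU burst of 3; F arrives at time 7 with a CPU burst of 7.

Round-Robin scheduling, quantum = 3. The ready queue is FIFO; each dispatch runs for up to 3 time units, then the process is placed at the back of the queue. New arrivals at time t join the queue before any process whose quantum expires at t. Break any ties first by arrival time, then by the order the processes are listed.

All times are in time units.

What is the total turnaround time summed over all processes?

Timeline: | B 0-3 | A 3-5 | C 5-7 | B 7-10 | E 10-13 | D 13-14 | F 14-21 |
Completion: A=5  B=10  C=7  D=14  E=13  F=21
Turnaround = completion − arrival: A=4, B=10, C=5, D=8, E=8, F=14
Total turnaround = 4 + 10 + 5 + 8 + 8 + 14 = 49

49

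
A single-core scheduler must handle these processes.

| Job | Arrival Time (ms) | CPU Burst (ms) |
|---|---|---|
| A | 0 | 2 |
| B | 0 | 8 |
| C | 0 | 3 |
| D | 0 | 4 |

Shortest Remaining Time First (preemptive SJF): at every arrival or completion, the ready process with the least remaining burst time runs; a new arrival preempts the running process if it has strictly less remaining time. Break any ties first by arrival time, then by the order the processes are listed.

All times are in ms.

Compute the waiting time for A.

Timeline: | A 0-2 | C 2-5 | D 5-9 | B 9-17 |
Completion: A=2  B=17  C=5  D=9
Turnaround (C−A): A=2  B=17  C=5  D=9
Waiting(A) = turnaround − burst = 2 − 2 = 0

0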